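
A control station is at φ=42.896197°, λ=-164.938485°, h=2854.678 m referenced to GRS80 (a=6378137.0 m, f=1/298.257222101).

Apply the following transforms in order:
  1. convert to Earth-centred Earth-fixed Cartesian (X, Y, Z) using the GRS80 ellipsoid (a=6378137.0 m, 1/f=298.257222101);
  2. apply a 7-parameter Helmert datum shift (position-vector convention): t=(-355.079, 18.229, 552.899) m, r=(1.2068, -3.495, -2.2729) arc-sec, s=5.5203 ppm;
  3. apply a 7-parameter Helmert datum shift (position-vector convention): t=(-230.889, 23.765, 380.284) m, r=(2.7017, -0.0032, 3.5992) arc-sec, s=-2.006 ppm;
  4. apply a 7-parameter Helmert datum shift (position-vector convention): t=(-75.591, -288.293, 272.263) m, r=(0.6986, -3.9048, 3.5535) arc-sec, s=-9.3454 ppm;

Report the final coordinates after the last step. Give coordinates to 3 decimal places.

start: φ=42.896197°, λ=-164.938485°, h=2854.678 m
→ ECEF (a=6378137.000, f=1/298.257222101): X=-4521066.0070, Y=-1216619.9798, Z=4321004.0216
→ Helmert 7p (PV): X=-4521532.6666, Y=-1216583.9287, Z=4321497.0492
→ Helmert 7p (PV): X=-4521733.3238, Y=-1216693.2249, Z=4321852.6591
→ Helmert 7p (PV): X=-4521827.5128, Y=-1217062.6840, Z=4321994.8117

X=-4521827.513 m, Y=-1217062.684 m, Z=4321994.812 m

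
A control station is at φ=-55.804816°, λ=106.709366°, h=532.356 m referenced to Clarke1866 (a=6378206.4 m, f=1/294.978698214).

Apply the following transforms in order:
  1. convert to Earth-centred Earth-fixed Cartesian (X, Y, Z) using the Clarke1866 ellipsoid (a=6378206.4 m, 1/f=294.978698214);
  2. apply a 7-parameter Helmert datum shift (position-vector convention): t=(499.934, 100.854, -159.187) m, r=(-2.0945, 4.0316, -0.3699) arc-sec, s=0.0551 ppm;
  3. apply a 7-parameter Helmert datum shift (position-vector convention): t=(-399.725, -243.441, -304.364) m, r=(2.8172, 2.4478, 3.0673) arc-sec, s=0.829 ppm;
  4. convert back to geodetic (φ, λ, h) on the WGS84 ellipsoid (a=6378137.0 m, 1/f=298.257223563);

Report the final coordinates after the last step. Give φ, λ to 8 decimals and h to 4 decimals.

start: φ=-55.804816°, λ=106.709366°, h=532.356 m
→ ECEF (a=6378206.400, f=1/294.978698214): X=-1033126.0178, Y=3441544.2930, Z=-5252498.0823
→ Helmert 7p (PV): X=-1032722.6329, Y=3441593.8533, Z=-5252672.3123
→ Helmert 7p (PV): X=-1033236.7279, Y=3441409.6500, Z=-5252921.7693
→ geod (Bowring, a=6378137.000): φ=-55.80568698°, λ=106.71167411°, h=735.0222 m

φ=-55.80568698°, λ=106.71167411°, h=735.0222 m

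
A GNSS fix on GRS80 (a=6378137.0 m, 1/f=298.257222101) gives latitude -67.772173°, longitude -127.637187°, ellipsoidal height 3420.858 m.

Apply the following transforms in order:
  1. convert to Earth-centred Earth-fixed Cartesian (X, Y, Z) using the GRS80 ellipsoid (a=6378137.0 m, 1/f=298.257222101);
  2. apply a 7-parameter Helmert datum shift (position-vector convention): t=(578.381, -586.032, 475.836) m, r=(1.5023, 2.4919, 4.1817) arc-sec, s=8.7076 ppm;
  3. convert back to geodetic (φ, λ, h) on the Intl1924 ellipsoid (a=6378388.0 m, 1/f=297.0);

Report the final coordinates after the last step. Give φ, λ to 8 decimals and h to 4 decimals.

φ=-67.77012088°, λ=-127.61866973°, h=2905.0197 m

start: φ=-67.772173°, λ=-127.637187°, h=3420.858 m
→ ECEF (a=6378137.000, f=1/298.257222101): X=-1478425.8628, Y=-1917199.7628, Z=-5884693.8981
→ Helmert 7p (PV): X=-1477892.5808, Y=-1917789.6014, Z=-5884265.4063
→ geod (Bowring, a=6378388.000): φ=-67.77012088°, λ=-127.61866973°, h=2905.0197 m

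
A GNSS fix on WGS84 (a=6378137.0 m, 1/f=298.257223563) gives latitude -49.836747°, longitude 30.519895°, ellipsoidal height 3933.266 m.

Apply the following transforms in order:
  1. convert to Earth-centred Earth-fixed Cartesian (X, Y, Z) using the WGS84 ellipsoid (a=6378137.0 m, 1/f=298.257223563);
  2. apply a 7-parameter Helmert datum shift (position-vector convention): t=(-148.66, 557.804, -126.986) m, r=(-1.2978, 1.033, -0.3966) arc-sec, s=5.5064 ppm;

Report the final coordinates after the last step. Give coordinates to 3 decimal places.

X=3552735.781 m, Y=2095003.336 m, Z=-4854287.884 m

start: φ=-49.836747°, λ=30.519895°, h=3933.266 m
→ ECEF (a=6378137.000, f=1/298.257223563): X=3552885.1605, Y=2094471.3725, Z=-4854103.1975
→ Helmert 7p (PV): X=3552735.7812, Y=2095003.3363, Z=-4854287.8838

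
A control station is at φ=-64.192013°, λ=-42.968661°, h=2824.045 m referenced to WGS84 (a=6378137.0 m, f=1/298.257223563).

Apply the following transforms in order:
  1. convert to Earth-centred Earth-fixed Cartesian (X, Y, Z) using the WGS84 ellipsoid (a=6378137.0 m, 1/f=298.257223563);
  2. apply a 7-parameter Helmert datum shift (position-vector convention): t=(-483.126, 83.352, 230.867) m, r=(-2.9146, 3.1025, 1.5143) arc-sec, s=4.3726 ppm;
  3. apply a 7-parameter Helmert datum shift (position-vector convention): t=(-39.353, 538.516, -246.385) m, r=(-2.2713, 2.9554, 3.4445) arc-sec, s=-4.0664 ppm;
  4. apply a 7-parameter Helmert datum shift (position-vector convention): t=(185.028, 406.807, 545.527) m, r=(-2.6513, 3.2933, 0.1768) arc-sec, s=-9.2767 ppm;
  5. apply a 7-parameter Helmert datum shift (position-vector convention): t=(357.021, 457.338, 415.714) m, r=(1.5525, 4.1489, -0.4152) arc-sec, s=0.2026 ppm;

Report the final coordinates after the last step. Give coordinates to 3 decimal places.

X=2037936.939 m, Y=-1897255.789 m, Z=-5720688.190 m

start: φ=-64.192013°, λ=-42.968661°, h=2824.045 m
→ ECEF (a=6378137.000, f=1/298.257223563): X=2038266.2474, Y=-1898630.7480, Z=-5721608.5524
→ Helmert 7p (PV): X=2037719.9118, Y=-1898621.5828, Z=-5721406.5336
→ Helmert 7p (PV): X=2037622.0013, Y=-1898104.3191, Z=-5721637.9431
→ Helmert 7p (PV): X=2037698.4009, Y=-1897751.7019, Z=-5721047.4735
→ Helmert 7p (PV): X=2037936.9390, Y=-1897255.7893, Z=-5720688.1897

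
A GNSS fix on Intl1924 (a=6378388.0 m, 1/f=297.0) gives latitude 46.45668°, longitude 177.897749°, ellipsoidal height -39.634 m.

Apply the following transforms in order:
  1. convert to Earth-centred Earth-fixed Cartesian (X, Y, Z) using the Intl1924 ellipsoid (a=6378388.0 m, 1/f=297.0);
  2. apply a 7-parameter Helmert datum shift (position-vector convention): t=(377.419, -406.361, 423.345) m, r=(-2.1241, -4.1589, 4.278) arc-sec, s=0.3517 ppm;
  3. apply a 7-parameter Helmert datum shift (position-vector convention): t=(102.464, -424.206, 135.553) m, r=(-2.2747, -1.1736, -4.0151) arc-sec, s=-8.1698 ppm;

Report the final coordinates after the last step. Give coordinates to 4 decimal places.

start: φ=46.456680°, λ=177.897749°, h=-39.634 m
→ ECEF (a=6378388.000, f=1/297.0): X=-4398880.4858, Y=161472.6780, Z=4600419.9155
→ Helmert 7p (PV): X=-4398600.7208, Y=161022.5143, Z=4600754.5214
→ Helmert 7p (PV): X=-4398485.3637, Y=160733.3512, Z=4600825.6845

X=-4398485.3637 m, Y=160733.3512 m, Z=4600825.6845 m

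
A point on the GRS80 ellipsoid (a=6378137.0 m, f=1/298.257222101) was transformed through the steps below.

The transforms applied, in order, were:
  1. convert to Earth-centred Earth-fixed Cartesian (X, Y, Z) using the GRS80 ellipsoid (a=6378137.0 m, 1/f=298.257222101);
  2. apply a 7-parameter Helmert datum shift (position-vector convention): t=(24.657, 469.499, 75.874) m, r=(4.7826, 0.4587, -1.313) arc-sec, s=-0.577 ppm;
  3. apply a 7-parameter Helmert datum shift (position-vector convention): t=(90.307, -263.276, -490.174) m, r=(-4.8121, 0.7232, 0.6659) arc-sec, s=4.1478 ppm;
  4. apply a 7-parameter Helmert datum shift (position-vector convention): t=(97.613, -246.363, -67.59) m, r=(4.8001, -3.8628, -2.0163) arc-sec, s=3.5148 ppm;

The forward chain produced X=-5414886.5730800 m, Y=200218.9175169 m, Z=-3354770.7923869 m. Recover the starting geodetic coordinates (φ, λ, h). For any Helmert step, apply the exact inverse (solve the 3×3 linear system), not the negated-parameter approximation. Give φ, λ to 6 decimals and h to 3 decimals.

start: X=-5414886.5731, Y=200218.9175, Z=-3354770.7924 m
→ Helmert⁻¹: X=-5415029.9347, Y=200333.5758, Z=-3354594.6640
→ Helmert⁻¹: X=-5415085.3729, Y=200691.7520, Z=-3354104.8821
→ Helmert⁻¹: X=-5415106.9691, Y=200110.1253, Z=-3354199.3737
→ geod (Bowring, a=6378137.000): φ=-31.92967000°, λ=177.88365200°, h=726.2250 m

φ=-31.929670°, λ=177.883652°, h=726.225 m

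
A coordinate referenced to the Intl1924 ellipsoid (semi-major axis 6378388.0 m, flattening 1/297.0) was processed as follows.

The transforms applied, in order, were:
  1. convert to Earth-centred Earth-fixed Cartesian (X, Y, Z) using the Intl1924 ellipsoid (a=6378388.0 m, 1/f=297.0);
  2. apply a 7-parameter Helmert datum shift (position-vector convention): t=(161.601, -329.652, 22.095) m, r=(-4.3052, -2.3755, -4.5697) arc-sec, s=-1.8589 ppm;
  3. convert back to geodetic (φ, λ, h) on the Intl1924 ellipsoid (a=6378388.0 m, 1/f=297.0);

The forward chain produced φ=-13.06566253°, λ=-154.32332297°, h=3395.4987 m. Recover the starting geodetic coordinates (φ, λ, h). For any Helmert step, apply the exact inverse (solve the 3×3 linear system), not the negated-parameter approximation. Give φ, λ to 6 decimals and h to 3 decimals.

φ=-13.065774°, λ=-154.325751°, h=3415.087 m

start: φ=-13.065663°, λ=-154.323323°, h=3395.499 m
→ ECEF (a=6378388.000, f=1/297.0): X=-5603667.0503, Y=-2694054.0021, Z=-1433266.6043
→ Helmert⁻¹: X=-5603795.8947, Y=-2693823.5912, Z=-1433283.0522
→ geod (Bowring, a=6378388.000): φ=-13.06577400°, λ=-154.32575100°, h=3415.0870 m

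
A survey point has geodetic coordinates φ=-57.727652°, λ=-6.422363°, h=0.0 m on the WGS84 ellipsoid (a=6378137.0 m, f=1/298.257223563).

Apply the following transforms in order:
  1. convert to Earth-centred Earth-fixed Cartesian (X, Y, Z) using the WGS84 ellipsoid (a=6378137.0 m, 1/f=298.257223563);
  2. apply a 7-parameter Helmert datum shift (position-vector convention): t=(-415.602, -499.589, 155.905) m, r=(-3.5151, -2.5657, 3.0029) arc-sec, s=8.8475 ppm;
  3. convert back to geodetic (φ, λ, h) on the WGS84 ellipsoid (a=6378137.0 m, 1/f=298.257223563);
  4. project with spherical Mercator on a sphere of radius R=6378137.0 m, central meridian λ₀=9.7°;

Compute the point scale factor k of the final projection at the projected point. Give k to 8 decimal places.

1.87291372

start: φ=-57.727652°, λ=-6.422363°, h=0.000 m
→ ECEF (a=6378137.000, f=1/298.257223563): X=3392325.2804, Y=-381851.0165, Z=-5369602.6991
→ Helmert 7p (PV): X=3392012.0436, Y=-382396.1043, Z=-5369445.5972
→ geod (Bowring, a=6378137.000): φ=-57.72879872°, λ=-6.43204302°, h=-266.4514 m
→ into merc (λ₀=9.7°): φ=-57.72879872°, λ−λ₀=-16.13204302°
scale k = 1.87291372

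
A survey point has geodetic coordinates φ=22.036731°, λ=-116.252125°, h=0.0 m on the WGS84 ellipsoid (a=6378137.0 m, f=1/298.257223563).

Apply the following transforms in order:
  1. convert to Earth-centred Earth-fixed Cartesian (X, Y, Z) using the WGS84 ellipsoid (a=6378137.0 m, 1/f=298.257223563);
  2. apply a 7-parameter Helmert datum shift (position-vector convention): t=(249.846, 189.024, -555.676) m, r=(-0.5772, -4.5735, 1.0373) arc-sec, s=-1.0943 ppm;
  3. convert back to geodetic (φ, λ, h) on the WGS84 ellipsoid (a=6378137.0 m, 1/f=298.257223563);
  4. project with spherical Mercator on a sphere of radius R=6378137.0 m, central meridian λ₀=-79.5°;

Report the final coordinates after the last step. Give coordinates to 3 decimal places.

E=-4091098.463 m, N=2515440.655 m

start: φ=22.036731°, λ=-116.252125°, h=0.000 m
→ ECEF (a=6378137.000, f=1/298.257223563): X=-2616316.8904, Y=-5304869.8251, Z=2378183.4885
→ Helmert 7p (PV): X=-2616090.2347, Y=-5304681.4983, Z=2377582.0435
→ geod (Bowring, a=6378137.000): φ=22.03260791°, λ=-116.25096278°, h=-475.1383 m
→ merc (R=6378137.0, λ₀=-79.5°): E=-4091098.4632, N=2515440.6546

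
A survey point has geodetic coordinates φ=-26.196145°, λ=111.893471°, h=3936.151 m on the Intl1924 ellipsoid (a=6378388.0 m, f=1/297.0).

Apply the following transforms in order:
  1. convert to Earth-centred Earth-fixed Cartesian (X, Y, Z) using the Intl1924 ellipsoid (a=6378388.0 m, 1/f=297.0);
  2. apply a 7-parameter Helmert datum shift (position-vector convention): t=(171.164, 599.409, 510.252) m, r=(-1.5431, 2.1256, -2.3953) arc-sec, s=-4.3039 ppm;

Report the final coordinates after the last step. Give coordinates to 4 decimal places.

start: φ=-26.196145°, λ=111.893471°, h=3936.151 m
→ ECEF (a=6378388.000, f=1/297.0): X=-2136814.0051, Y=5317242.5574, Z=-2800352.8663
→ Helmert 7p (PV): X=-2136600.7550, Y=5317822.9459, Z=-2799848.3207

X=-2136600.7550 m, Y=5317822.9459 m, Z=-2799848.3207 m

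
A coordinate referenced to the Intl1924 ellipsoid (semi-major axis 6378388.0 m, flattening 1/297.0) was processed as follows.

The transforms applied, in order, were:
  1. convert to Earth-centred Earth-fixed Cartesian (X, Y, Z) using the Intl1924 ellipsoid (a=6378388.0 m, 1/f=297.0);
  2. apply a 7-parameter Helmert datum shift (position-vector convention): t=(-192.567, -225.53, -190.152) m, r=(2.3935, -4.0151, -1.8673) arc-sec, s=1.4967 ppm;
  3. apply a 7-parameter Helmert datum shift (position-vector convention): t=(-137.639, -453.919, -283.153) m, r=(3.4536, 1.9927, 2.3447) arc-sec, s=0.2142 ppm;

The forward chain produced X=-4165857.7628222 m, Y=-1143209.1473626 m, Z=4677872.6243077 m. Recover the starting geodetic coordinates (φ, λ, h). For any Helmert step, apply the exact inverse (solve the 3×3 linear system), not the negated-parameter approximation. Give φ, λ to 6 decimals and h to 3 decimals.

φ=47.478177°, λ=-164.663664°, h=632.269 m

start: X=-4165857.7628, Y=-1143209.1474, Z=4677872.6243 m
→ Helmert⁻¹: X=-4165777.4152, Y=-1142629.3010, Z=4678133.6618
→ Helmert⁻¹: X=-4165477.2028, Y=-1142385.4825, Z=4678411.1522
→ geod (Bowring, a=6378388.000): φ=47.47817700°, λ=-164.66366400°, h=632.2690 m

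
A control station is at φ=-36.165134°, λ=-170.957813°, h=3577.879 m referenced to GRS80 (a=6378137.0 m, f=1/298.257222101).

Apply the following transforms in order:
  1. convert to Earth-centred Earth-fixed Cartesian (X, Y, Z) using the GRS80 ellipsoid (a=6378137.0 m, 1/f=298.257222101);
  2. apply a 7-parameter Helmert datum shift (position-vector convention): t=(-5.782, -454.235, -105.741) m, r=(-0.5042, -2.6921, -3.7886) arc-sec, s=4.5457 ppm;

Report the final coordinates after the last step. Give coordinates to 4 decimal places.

X=-5093990.4469 m, Y=-811028.3934 m, Z=-3745298.6687 m

start: φ=-36.165134°, λ=-170.957813°, h=3577.879 m
→ ECEF (a=6378137.000, f=1/298.257222101): X=-5093995.4994, Y=-810654.8838, Z=-3745111.3997
→ Helmert 7p (PV): X=-5093990.4469, Y=-811028.3934, Z=-3745298.6687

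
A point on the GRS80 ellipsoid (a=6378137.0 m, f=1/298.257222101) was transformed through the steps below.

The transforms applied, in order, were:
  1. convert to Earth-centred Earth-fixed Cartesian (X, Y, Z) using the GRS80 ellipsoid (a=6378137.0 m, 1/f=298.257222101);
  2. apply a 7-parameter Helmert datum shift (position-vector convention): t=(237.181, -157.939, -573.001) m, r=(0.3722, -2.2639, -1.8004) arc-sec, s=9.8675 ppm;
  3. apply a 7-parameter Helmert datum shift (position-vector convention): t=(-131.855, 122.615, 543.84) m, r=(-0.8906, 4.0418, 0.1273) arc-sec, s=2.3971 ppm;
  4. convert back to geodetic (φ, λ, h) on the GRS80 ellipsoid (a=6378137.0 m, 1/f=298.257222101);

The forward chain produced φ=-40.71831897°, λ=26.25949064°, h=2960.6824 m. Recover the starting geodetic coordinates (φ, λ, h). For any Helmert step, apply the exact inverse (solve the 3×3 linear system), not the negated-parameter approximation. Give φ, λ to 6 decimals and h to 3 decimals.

start: φ=-40.718319°, λ=26.259491°, h=2960.682 m
→ ECEF (a=6378137.000, f=1/298.257222101): X=4343468.0260, Y=2142855.8958, Z=-4140696.1439
→ Helmert⁻¹: X=4343671.9378, Y=2142743.3441, Z=-4141135.6900
→ Helmert⁻¹: X=4343327.7481, Y=2142910.5778, Z=-4140573.3703
→ geod (Bowring, a=6378137.000): φ=-40.71807800°, λ=26.26080500°, h=2803.5820 m

φ=-40.718078°, λ=26.260805°, h=2803.582 m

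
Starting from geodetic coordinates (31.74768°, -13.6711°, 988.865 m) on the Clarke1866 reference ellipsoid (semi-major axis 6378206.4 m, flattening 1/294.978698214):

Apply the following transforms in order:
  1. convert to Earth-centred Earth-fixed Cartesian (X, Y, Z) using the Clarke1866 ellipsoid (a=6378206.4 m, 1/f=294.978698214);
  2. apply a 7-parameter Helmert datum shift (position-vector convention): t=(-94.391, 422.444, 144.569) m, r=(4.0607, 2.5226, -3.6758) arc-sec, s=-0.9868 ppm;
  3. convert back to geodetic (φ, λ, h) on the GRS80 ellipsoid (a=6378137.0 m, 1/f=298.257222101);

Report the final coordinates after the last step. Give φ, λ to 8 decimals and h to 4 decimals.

start: φ=31.747680°, λ=-13.671100°, h=988.865 m
→ ECEF (a=6378206.400, f=1/294.978698214): X=5275953.8521, Y=-1283319.9244, Z=3337013.3166
→ Helmert 7p (PV): X=5275872.1964, Y=-1283055.9307, Z=3337064.8038
→ geod (Bowring, a=6378137.000): φ=31.74683032°, λ=-13.66859681°, h=899.1231 m

φ=31.74683032°, λ=-13.66859681°, h=899.1231 m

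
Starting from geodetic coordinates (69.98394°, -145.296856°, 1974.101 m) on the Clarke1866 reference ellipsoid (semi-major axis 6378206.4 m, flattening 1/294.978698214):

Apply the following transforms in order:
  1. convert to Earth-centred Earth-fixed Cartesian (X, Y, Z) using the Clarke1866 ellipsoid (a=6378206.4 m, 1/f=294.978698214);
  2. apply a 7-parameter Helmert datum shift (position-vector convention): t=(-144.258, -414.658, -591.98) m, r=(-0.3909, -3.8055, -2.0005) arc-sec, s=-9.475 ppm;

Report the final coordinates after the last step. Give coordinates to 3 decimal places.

start: φ=69.983940°, λ=-145.296856°, h=1974.101 m
→ ECEF (a=6378206.400, f=1/294.978698214): X=-1800741.8614, Y=-1247038.9746, Z=5972097.2551
→ Helmert 7p (PV): X=-1800991.3335, Y=-1247413.0343, Z=5971417.8301

X=-1800991.334 m, Y=-1247413.034 m, Z=5971417.830 m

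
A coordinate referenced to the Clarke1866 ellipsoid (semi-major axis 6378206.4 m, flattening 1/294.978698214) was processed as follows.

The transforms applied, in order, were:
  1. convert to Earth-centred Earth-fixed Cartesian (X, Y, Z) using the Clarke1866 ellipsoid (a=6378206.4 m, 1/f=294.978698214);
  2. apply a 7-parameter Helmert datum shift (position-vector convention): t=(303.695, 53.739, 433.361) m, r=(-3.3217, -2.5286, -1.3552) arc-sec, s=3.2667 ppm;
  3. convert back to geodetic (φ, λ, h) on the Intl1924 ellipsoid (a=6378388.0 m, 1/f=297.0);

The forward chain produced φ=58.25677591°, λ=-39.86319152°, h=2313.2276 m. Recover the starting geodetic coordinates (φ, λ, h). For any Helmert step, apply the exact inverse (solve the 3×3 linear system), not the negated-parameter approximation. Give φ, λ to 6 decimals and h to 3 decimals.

start: φ=58.256776°, λ=-39.863192°, h=2313.228 m
→ ECEF (a=6378388.000, f=1/297.0): X=2583019.3914, Y=-2156921.4357, Z=5402920.2809
→ Helmert⁻¹: X=2582787.6597, Y=-2157038.1597, Z=5402402.8722
→ geod (Bowring, a=6378206.400): φ=58.25629800°, λ=-39.86724600°, h=2106.4840 m

φ=58.256298°, λ=-39.867246°, h=2106.484 m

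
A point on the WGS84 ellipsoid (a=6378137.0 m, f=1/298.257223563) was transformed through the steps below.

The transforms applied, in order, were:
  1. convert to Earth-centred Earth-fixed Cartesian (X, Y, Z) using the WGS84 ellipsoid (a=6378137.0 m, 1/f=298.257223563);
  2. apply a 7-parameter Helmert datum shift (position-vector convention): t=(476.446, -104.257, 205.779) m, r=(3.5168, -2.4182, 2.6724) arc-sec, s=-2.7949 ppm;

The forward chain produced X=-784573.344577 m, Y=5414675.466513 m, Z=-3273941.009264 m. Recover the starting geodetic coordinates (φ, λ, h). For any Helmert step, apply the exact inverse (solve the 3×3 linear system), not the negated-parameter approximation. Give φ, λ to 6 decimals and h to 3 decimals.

start: X=-784573.3446, Y=5414675.4665, Z=-3273941.0093 m
→ Helmert⁻¹: X=-785020.2168, Y=5414749.2026, Z=-3274239.0569
→ geod (Bowring, a=6378137.000): φ=-31.06742000°, λ=98.24916000°, h=3760.5200 m

φ=-31.067420°, λ=98.249160°, h=3760.520 m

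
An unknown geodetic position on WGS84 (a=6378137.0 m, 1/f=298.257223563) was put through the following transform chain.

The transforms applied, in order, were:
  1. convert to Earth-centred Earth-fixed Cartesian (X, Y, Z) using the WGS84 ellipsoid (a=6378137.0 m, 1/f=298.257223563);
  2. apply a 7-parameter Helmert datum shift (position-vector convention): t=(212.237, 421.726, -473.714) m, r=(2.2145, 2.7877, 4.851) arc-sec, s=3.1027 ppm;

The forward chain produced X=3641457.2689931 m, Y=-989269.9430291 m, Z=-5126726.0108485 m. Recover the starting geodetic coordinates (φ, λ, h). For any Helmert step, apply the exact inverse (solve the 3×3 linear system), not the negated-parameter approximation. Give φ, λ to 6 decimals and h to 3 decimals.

start: X=3641457.2690, Y=-989269.9430, Z=-5126726.0108 m
→ Helmert⁻¹: X=3641279.7363, Y=-989829.2707, Z=-5126176.5522
→ geod (Bowring, a=6378137.000): φ=-53.82645300°, λ=-15.20755300°, h=1003.7340 m

φ=-53.826453°, λ=-15.207553°, h=1003.734 m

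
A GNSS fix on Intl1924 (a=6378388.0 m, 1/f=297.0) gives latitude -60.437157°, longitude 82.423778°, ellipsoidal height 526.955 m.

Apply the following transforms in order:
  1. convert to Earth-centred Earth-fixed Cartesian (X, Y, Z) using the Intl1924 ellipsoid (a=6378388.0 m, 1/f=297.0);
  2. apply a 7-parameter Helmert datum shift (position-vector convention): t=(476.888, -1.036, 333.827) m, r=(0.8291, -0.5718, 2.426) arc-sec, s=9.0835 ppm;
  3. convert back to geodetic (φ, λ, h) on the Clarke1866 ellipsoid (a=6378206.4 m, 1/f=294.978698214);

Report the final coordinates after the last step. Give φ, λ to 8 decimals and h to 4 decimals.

start: φ=-60.437157°, λ=82.423778°, h=526.955 m
→ ECEF (a=6378388.000, f=1/297.0): X=416003.9061, Y=3127705.0433, Z=-5525246.9612
→ Helmert 7p (PV): X=416463.1028, Y=3127759.5202, Z=-5524949.5973
→ geod (Bowring, a=6378206.400): φ=-60.43607676°, λ=82.41564302°, h=617.2157 m

φ=-60.43607676°, λ=82.41564302°, h=617.2157 m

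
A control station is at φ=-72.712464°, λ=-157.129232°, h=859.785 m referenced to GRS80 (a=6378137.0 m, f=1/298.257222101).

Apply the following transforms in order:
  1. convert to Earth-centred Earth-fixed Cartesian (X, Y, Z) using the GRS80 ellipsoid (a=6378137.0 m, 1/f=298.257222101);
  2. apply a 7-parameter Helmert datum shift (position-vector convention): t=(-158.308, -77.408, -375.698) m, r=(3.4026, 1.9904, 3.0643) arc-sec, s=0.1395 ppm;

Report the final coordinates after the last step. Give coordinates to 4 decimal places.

X=-1752161.2215 m, Y=-739005.1284 m, Z=-6068976.4090 m

start: φ=-72.712464°, λ=-157.129232°, h=859.785 m
→ ECEF (a=6378137.000, f=1/298.257222101): X=-1751955.0874, Y=-739001.6994, Z=-6068604.5795
→ Helmert 7p (PV): X=-1752161.2215, Y=-739005.1284, Z=-6068976.4090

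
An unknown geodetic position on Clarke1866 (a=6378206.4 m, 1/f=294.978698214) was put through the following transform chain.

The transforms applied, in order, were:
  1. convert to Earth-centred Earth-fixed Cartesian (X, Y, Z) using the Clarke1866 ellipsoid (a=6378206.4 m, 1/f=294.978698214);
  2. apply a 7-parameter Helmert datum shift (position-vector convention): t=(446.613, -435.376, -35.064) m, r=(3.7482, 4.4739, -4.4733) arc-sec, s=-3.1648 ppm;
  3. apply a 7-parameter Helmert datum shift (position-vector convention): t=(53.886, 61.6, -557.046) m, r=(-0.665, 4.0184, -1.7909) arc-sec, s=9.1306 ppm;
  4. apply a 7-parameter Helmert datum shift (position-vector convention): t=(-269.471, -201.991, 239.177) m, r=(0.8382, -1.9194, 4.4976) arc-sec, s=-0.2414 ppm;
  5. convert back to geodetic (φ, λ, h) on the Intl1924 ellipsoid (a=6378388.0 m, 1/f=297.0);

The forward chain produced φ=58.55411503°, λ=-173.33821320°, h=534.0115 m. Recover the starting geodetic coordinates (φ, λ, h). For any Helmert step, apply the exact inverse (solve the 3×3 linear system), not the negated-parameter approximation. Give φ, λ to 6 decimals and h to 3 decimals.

start: φ=58.554115°, λ=-173.338213°, h=534.011 m
→ ECEF (a=6378388.000, f=1/297.0): X=-3313486.0712, Y=-387004.9157, Z=5418760.6013
→ Helmert⁻¹: X=-3313175.4098, Y=-386708.7549, Z=5418555.1346
→ Helmert⁻¹: X=-3313301.2573, Y=-386813.0623, Z=5418996.9053
→ Helmert⁻¹: X=-3313867.5170, Y=-386352.3049, Z=5418984.2621
→ geod (Bowring, a=6378206.400): φ=58.55401300°, λ=-173.35010500°, h=1171.1820 m

φ=58.554013°, λ=-173.350105°, h=1171.182 m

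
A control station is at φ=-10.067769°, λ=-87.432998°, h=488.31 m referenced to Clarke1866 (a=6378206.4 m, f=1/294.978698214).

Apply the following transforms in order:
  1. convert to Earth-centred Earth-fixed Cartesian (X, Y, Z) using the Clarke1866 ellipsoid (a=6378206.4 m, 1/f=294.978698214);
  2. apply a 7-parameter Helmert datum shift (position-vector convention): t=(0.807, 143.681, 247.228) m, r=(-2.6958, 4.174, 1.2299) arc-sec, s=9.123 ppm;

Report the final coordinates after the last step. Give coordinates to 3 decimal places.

X=281335.115 m, Y=-6274746.536 m, Z=-1107332.095 m

start: φ=-10.067769°, λ=-87.432998°, h=488.310 m
→ ECEF (a=6378206.400, f=1/294.978698214): X=281316.7412, Y=-6274820.1721, Z=-1107645.5355
→ Helmert 7p (PV): X=281335.1153, Y=-6274746.5355, Z=-1107332.0952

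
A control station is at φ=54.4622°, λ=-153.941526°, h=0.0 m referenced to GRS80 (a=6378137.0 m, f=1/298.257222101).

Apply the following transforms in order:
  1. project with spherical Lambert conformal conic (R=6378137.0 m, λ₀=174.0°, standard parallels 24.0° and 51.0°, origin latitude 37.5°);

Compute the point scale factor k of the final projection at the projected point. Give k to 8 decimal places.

1.01827404

start: φ=54.462200°, λ=-153.941526°, h=0.000 m
→ into lcc (λ₀=174.0°): φ=54.46220000°, λ−λ₀=32.05847400°
scale k = 1.01827404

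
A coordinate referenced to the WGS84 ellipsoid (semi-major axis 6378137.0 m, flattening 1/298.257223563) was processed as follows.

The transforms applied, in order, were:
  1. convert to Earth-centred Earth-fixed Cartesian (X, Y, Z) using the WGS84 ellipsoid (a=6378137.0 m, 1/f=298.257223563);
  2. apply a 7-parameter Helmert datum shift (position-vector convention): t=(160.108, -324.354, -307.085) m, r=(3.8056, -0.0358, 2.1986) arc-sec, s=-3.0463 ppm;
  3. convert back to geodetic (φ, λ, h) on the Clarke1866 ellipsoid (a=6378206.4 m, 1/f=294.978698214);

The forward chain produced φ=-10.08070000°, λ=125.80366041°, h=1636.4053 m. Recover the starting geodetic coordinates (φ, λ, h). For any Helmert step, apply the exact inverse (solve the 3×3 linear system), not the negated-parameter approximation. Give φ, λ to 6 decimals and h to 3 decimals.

φ=-10.077521°, λ=125.802614°, h=2015.565 m

start: φ=-10.080700°, λ=125.803660°, h=1636.405 m
→ ECEF (a=6378206.400, f=1/294.978698214): X=-3675031.5263, Y=5094870.7898, Z=-1109254.7392
→ Helmert⁻¹: X=-3675148.7119, Y=5095229.3772, Z=-1109044.4018
→ geod (Bowring, a=6378137.000): φ=-10.07752100°, λ=125.80261400°, h=2015.5650 m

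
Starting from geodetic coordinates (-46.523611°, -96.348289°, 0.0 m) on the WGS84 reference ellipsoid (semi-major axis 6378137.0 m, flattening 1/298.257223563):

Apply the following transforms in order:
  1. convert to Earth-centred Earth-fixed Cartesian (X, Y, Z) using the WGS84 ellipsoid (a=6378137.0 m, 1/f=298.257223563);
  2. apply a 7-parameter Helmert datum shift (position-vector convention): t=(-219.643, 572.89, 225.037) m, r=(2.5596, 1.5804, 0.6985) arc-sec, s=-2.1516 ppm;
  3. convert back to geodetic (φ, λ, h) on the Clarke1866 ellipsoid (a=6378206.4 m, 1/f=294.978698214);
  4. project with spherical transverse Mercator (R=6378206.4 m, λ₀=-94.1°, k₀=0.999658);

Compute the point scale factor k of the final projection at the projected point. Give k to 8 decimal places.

start: φ=-46.523611°, λ=-96.348289°, h=0.000 m
→ ECEF (a=6378137.000, f=1/298.257223563): X=-486104.1209, Y=-4369311.0037, Z=-4605486.6822
→ Helmert 7p (PV): X=-486343.2089, Y=-4368673.2082, Z=-4605302.2315
→ geod (Bowring, a=6378206.400): φ=-46.52857265°, λ=-96.35230554°, h=-496.0946 m
→ into tm (λ₀=-94.1°): φ=-46.52857265°, λ−λ₀=-2.25230554°
scale k = 1.00002361

1.00002361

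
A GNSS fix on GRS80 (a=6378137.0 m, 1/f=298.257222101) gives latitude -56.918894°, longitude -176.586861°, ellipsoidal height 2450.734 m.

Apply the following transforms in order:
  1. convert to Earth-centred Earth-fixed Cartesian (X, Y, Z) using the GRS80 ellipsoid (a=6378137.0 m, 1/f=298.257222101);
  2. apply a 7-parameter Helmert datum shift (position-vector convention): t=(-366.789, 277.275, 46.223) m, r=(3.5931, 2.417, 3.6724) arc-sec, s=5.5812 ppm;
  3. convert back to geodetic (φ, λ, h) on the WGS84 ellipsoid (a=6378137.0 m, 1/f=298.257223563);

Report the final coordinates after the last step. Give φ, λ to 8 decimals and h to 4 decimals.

start: φ=-56.918894°, λ=-176.586861°, h=2450.734 m
→ ECEF (a=6378137.000, f=1/298.257222101): X=-3484706.5513, Y=-207831.6567, Z=-5323029.0844
→ Helmert 7p (PV): X=-3485151.4641, Y=-207524.8580, Z=-5322975.3569
→ geod (Bowring, a=6378137.000): φ=-56.91542766°, λ=-176.59232161°, h=2638.1804 m

φ=-56.91542766°, λ=-176.59232161°, h=2638.1804 m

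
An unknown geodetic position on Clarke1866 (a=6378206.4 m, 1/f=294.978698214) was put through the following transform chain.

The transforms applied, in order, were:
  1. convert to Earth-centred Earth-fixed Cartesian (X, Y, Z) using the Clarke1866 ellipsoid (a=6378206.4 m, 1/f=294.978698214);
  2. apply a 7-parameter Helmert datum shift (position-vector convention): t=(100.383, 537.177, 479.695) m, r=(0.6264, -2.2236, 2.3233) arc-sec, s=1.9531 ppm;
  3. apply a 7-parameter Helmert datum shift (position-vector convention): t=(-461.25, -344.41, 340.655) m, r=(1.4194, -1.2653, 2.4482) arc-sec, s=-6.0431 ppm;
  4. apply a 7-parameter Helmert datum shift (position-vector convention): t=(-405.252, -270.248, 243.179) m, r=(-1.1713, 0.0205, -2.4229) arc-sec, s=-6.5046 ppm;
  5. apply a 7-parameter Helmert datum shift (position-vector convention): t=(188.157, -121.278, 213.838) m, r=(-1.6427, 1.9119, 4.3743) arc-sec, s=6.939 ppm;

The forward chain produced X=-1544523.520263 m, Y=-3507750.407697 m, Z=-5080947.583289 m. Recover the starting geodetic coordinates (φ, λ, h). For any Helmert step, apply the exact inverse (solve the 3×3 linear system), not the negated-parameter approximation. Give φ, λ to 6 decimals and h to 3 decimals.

φ=-53.168266°, λ=-113.760524°, h=821.027 m

start: X=-1544523.5203, Y=-3507750.4077, Z=-5080947.5833 m
→ Helmert⁻¹: X=-1544728.2454, Y=-3507531.5645, Z=-5081168.4158
→ Helmert⁻¹: X=-1544291.3353, Y=-3507273.4143, Z=-5081464.7175
→ Helmert⁻¹: X=-1543912.2133, Y=-3506966.8423, Z=-5081802.4787
→ Helmert⁻¹: X=-1544103.8762, Y=-3507495.2106, Z=-5082244.9497
→ geod (Bowring, a=6378206.400): φ=-53.16826600°, λ=-113.76052400°, h=821.0270 m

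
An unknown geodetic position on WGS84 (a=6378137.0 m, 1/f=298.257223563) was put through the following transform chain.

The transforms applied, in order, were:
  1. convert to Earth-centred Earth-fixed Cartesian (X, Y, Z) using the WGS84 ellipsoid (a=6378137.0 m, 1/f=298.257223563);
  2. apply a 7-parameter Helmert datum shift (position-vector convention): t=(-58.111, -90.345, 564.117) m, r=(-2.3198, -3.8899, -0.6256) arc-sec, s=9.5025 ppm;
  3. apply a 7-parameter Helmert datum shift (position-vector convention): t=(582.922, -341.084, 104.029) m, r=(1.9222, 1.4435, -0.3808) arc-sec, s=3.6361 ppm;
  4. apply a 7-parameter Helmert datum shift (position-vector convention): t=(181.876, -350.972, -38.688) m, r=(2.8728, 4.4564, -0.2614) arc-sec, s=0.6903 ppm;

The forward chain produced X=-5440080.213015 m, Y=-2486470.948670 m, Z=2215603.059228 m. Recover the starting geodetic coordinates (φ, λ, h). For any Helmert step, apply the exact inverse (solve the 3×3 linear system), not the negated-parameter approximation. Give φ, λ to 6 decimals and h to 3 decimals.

start: X=-5440080.2130, Y=-2486470.9487, Z=2215603.0592 m
→ Helmert⁻¹: X=-5440303.0506, Y=-2486094.2973, Z=2215557.3044
→ Helmert⁻¹: X=-5440877.1042, Y=-2485733.5739, Z=2215430.3078
→ Helmert⁻¹: X=-5440717.9827, Y=-2485661.0215, Z=2214919.7939
→ geod (Bowring, a=6378137.000): φ=20.44451100°, λ=-155.44610800°, h=2994.5650 m

φ=20.444511°, λ=-155.446108°, h=2994.565 m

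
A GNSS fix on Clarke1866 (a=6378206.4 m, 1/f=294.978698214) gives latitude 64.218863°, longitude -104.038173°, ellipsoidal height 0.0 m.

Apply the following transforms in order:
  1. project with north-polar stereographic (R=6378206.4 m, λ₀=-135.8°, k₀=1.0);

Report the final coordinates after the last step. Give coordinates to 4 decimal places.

start: φ=64.218863°, λ=-104.038173°, h=0.000 m
→ stereo (R=6378206.4, λ₀=-135.8°): E=1536740.6228, N=-2482199.9696

E=1536740.6228 m, N=-2482199.9696 m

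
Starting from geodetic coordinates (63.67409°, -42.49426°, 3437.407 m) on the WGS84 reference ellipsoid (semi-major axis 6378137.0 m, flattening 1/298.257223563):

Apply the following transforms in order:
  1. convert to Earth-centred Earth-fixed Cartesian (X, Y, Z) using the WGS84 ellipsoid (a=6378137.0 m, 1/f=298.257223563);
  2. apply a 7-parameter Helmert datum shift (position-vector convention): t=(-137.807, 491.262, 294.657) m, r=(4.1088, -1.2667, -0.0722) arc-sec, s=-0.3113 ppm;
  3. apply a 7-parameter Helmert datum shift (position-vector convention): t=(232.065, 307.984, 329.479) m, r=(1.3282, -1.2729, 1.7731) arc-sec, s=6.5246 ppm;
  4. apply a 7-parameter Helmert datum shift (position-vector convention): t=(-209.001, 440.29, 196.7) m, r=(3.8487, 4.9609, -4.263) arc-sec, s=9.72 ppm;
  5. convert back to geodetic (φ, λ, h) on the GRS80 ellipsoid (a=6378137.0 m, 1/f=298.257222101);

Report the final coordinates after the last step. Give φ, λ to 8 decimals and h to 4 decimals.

start: φ=63.674090°, λ=-42.494260°, h=3437.407 m
→ ECEF (a=6378137.000, f=1/298.257223563): X=2092375.0801, Y=-1916922.9224, Z=5696776.6956
→ Helmert 7p (PV): X=2092200.9661, Y=-1916545.2760, Z=5697044.2436
→ Helmert 7p (PV): X=2092427.9993, Y=-1916268.4967, Z=5697411.4637
→ Helmert 7p (PV): X=2092336.7621, Y=-1915996.3879, Z=5697577.4608
→ geod (Bowring, a=6378137.000): φ=63.68252960°, λ=-42.48098570°, h=3865.1278 m

φ=63.68252960°, λ=-42.48098570°, h=3865.1278 m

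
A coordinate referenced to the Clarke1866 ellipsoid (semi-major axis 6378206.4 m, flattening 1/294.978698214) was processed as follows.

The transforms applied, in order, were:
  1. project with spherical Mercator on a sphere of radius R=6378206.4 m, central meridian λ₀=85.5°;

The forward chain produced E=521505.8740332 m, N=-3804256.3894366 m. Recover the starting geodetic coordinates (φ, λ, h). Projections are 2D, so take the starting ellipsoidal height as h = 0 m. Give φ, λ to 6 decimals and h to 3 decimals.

φ=-32.311085°, λ=90.184716°, h=0.000 m

start: E=521505.8740, N=-3804256.3894 m
→ merc⁻¹: φ=-32.31108500°, λ=90.18471600°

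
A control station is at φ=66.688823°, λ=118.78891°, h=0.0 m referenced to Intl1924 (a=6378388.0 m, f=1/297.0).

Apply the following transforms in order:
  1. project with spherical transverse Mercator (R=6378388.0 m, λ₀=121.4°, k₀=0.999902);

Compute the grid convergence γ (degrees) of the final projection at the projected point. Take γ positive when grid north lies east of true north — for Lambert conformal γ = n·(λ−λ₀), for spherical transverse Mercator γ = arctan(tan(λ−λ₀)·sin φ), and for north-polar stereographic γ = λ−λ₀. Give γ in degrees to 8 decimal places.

start: φ=66.688823°, λ=118.788910°, h=0.000 m
→ into tm (λ₀=121.4°): φ=66.68882300°, λ−λ₀=-2.61109000°
convergence γ = -2.39820454°

-2.39820454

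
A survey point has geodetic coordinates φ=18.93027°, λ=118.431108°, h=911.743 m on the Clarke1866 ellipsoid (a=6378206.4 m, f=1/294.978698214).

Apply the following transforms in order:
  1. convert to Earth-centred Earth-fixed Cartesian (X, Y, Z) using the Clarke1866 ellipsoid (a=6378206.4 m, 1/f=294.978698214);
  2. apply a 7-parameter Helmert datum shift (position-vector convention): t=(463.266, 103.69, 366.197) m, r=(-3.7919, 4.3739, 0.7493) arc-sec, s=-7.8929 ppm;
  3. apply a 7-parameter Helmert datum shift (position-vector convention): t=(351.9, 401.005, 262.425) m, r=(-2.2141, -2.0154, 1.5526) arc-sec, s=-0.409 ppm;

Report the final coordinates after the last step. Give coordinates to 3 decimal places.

X=-2873064.793 m, Y=5308705.740 m, Z=2056712.224 m

start: φ=18.930270°, λ=118.431108°, h=911.743 m
→ ECEF (a=6378206.400, f=1/294.978698214): X=-2873868.0852, Y=5308217.3054, Z=2056222.3715
→ Helmert 7p (PV): X=-2873357.8167, Y=5308306.4589, Z=2056535.6960
→ Helmert 7p (PV): X=-2873064.7925, Y=5308705.7398, Z=2056712.2238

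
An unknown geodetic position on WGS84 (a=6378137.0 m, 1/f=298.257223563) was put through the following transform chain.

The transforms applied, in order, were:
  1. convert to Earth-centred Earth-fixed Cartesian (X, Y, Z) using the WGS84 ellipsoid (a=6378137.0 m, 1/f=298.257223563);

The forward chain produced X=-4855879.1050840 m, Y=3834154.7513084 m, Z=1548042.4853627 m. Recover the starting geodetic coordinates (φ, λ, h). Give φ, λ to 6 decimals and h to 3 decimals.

start: X=-4855879.1051, Y=3834154.7513, Z=1548042.4854 m
→ geod (Bowring, a=6378137.000): φ=14.13814600°, λ=141.70572300°, h=960.7730 m

φ=14.138146°, λ=141.705723°, h=960.773 m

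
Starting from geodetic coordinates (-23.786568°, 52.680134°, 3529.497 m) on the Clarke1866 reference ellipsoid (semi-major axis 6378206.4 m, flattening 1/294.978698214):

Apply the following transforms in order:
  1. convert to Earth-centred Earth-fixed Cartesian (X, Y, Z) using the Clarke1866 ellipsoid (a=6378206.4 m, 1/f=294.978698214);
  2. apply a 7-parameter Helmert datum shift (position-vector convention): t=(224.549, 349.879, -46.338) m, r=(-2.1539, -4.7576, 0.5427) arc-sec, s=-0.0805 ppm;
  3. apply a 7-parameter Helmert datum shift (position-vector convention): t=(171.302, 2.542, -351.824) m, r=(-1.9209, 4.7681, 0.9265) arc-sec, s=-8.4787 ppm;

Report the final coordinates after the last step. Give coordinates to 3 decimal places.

X=3542643.192 m, Y=4646891.967 m, Z=-2558414.146 m

start: φ=-23.786568°, λ=52.680134°, h=3529.497 m
→ ECEF (a=6378206.400, f=1/294.978698214): X=3542310.8915, Y=4646604.6203, Z=-2557945.8945
→ Helmert 7p (PV): X=3542581.9300, Y=4646936.7343, Z=-2557958.8431
→ Helmert 7p (PV): X=3542643.1923, Y=4646891.9672, Z=-2558414.1456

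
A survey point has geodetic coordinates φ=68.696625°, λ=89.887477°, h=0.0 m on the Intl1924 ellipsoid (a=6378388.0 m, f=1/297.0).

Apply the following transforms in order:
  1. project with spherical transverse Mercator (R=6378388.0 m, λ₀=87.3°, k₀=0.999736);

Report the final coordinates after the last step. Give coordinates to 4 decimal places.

E=104595.7774 m, N=7647756.1639 m

start: φ=68.696625°, λ=89.887477°, h=0.000 m
→ tm (R=6378388.0, λ₀=87.3°): E=104595.7774, N=7647756.1639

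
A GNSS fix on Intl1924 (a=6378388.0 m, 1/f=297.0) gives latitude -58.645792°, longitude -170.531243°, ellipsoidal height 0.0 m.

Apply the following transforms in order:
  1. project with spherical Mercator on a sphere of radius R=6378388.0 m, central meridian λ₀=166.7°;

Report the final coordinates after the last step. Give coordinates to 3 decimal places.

start: φ=-58.645792°, λ=-170.531243°, h=0.000 m
→ merc (R=6378388.0, λ₀=166.7°): E=2534706.1801, N=-8104538.5525

E=2534706.180 m, N=-8104538.552 m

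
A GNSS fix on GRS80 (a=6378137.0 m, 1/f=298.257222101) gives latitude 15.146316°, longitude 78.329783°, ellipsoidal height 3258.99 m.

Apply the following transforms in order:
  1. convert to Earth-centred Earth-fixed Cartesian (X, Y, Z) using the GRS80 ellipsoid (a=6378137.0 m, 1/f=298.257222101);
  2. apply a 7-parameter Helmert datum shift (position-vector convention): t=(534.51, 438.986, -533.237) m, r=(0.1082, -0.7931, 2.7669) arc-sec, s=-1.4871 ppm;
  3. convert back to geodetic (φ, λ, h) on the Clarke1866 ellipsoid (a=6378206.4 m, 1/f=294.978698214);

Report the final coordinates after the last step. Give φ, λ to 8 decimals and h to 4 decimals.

φ=15.14155221°, λ=78.32656605°, h=3576.3530 m

start: φ=15.146316°, λ=78.329783°, h=3258.990 m
→ ECEF (a=6378137.000, f=1/298.257222101): X=1246261.5602, Y=6033762.4622, Z=1656584.4231
→ Helmert 7p (PV): X=1246706.9086, Y=6034208.3241, Z=1656056.6797
→ geod (Bowring, a=6378206.400): φ=15.14155221°, λ=78.32656605°, h=3576.3530 m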